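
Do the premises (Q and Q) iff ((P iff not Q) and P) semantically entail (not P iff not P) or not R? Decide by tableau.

Yes

Initial set: {((Q and Q) iff ((P iff not Q) and P)); not ((not P iff not P) or not R)}.
not ((not P iff not P) or not R): α-rule — add not (not P iff not P), not not R.
((Q and Q) iff ((P iff not Q) and P)): β-rule — branch into (Q and Q), ((P iff not Q) and P)  //  not (Q and Q), not ((P iff not Q) and P).
  branch 1 (add (Q and Q), ((P iff not Q) and P)):
    (Q and Q): α-rule — add Q, Q.
    ((P iff not Q) and P): α-rule — add (P iff not Q), P.
    not (not P iff not P): β-rule — branch into not P, not not P  //  not not P, not P.
      branch 1.1 (add not P, not not P):
        × closes — contains both P and not P.
      branch 1.2 (add not not P, not P):
        × closes — contains both P and not P.
  branch 2 (add not (Q and Q), not ((P iff not Q) and P)):
    not (not P iff not P): β-rule — branch into not P, not not P  //  not not P, not P.
      branch 2.1 (add not P, not not P):
        × closes — contains both P and not P.
      branch 2.2 (add not not P, not P):
        × closes — contains both P and not P.
All 4 branches close.
Every branch closed, so the premises entail the conclusion.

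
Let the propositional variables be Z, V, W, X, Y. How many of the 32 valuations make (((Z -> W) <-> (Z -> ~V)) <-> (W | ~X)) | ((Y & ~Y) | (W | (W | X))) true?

30

Initial set: {T ((((Z -> W) <-> (Z -> ~V)) <-> (W | ~X)) | ((Y & ~Y) | (W | (W | X))))}.
T ((((Z -> W) <-> (Z -> ~V)) <-> (W | ~X)) | ((Y & ~Y) | (W | (W | X)))): β-rule — branch into T (((Z -> W) <-> (Z -> ~V)) <-> (W | ~X))  //  T ((Y & ~Y) | (W | (W | X))).
  branch 1 (add T (((Z -> W) <-> (Z -> ~V)) <-> (W | ~X))):
    T (((Z -> W) <-> (Z -> ~V)) <-> (W | ~X)): β-rule — branch into T ((Z -> W) <-> (Z -> ~V)), T (W | ~X)  //  F ((Z -> W) <-> (Z -> ~V)), F (W | ~X).
      branch 1.1 (add T ((Z -> W) <-> (Z -> ~V)), T (W | ~X)):
        T ((Z -> W) <-> (Z -> ~V)): β-rule — branch into T (Z -> W), T (Z -> ~V)  //  F (Z -> W), F (Z -> ~V).
          branch 1.1.1 (add T (Z -> W), T (Z -> ~V)):
            T (W | ~X): β-rule — branch into T W  //  T ~X.
              branch 1.1.1.1 (add T W):
                T (Z -> W): β-rule — branch into F Z  //  T W.
                  branch 1.1.1.1.1 (add F Z):
                    T (Z -> ~V): β-rule — branch into F Z  //  T ~V.
                      branch 1.1.1.1.1.1 (add F Z):
                        ○ open, literals {W=T, Z=F}.
                      branch 1.1.1.1.1.2 (add T ~V):
                        ○ open, literals {V=F, W=T, Z=F}.
                  branch 1.1.1.1.2 (add T W):
                    T (Z -> ~V): β-rule — branch into F Z  //  T ~V.
                      branch 1.1.1.1.2.1 (add F Z):
                        ○ open, literals {W=T, Z=F}.
                      branch 1.1.1.1.2.2 (add T ~V):
                        ○ open, literals {V=F, W=T}.
              branch 1.1.1.2 (add T ~X):
                T (Z -> W): β-rule — branch into F Z  //  T W.
                  branch 1.1.1.2.1 (add F Z):
                    T (Z -> ~V): β-rule — branch into F Z  //  T ~V.
                      branch 1.1.1.2.1.1 (add F Z):
                        ○ open, literals {X=F, Z=F}.
                      branch 1.1.1.2.1.2 (add T ~V):
                        ○ open, literals {V=F, X=F, Z=F}.
                  branch 1.1.1.2.2 (add T W):
                    T (Z -> ~V): β-rule — branch into F Z  //  T ~V.
                      branch 1.1.1.2.2.1 (add F Z):
                        ○ open, literals {W=T, X=F, Z=F}.
                      branch 1.1.1.2.2.2 (add T ~V):
                        ○ open, literals {V=F, W=T, X=F}.
          branch 1.1.2 (add F (Z -> W), F (Z -> ~V)):
            F (Z -> W): α-rule — add T Z, F W.
            F (Z -> ~V): α-rule — add T Z, F ~V.
            T (W | ~X): β-rule — branch into T W  //  T ~X.
              branch 1.1.2.1 (add T W):
                × closes — contains both W and ~W.
              branch 1.1.2.2 (add T ~X):
                ○ open, literals {V=T, W=F, X=F, Z=T}.
      branch 1.2 (add F ((Z -> W) <-> (Z -> ~V)), F (W | ~X)):
        F (W | ~X): α-rule — add F W, F ~X.
        F ((Z -> W) <-> (Z -> ~V)): β-rule — branch into T (Z -> W), F (Z -> ~V)  //  F (Z -> W), T (Z -> ~V).
          branch 1.2.1 (add T (Z -> W), F (Z -> ~V)):
            F (Z -> ~V): α-rule — add T Z, F ~V.
            T (Z -> W): β-rule — branch into F Z  //  T W.
              branch 1.2.1.1 (add F Z):
                × closes — contains both Z and ~Z.
              branch 1.2.1.2 (add T W):
                × closes — contains both W and ~W.
          branch 1.2.2 (add F (Z -> W), T (Z -> ~V)):
            F (Z -> W): α-rule — add T Z, F W.
            T (Z -> ~V): β-rule — branch into F Z  //  T ~V.
              branch 1.2.2.1 (add F Z):
                × closes — contains both Z and ~Z.
              branch 1.2.2.2 (add T ~V):
                ○ open, literals {V=F, W=F, X=T, Z=T}.
  branch 2 (add T ((Y & ~Y) | (W | (W | X)))):
    T ((Y & ~Y) | (W | (W | X))): β-rule — branch into T (Y & ~Y)  //  T (W | (W | X)).
      branch 2.1 (add T (Y & ~Y)):
        T (Y & ~Y): α-rule — add T Y, T ~Y.
        × closes — contains both Y and ~Y.
      branch 2.2 (add T (W | (W | X))):
        T (W | (W | X)): β-rule — branch into T W  //  T (W | X).
          branch 2.2.1 (add T W):
            ○ open, literals {W=T}.
          branch 2.2.2 (add T (W | X)):
            T (W | X): β-rule — branch into T W  //  T X.
              branch 2.2.2.1 (add T W):
                ○ open, literals {W=T}.
              branch 2.2.2.2 (add T X):
                ○ open, literals {X=T}.
5 branches closed, 13 open.
Each open branch fixes some atoms; the unmentioned ones are free. Counting distinct full assignments: branch {W=T, Z=F} (V, X, Y) contributes 8 new; branch {V=F, W=T, Z=F} (X, Y) contributes 0 new; branch {W=T, Z=F} (V, X, Y) contributes 0 new; branch {V=F, W=T} (Z, X, Y) contributes 4 new; branch {X=F, Z=F} (V, W, Y) contributes 4 new; branch {V=F, X=F, Z=F} (W, Y) contributes 0 new; branch {W=T, X=F, Z=F} (V, Y) contributes 0 new; branch {V=F, W=T, X=F} (Z, Y) contributes 0 new; branch {V=T, W=F, X=F, Z=T} (Y) contributes 2 new; branch {V=F, W=F, X=T, Z=T} (Y) contributes 2 new; branch {W=T} (Z, V, X, Y) contributes 4 new; branch {W=T} (Z, V, X, Y) contributes 0 new; branch {X=T} (Z, V, W, Y) contributes 6 new. Total: 30.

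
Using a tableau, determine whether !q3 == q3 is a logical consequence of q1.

No

Initial set: {q1; !(!q3 == q3)}.
!(!q3 == q3): β-rule — branch into !q3, !q3  //  !!q3, q3.
  branch 1 (add !q3, !q3):
    ○ open, literals {q1=T, q3=F}.
  branch 2 (add !!q3, q3):
    ○ open, literals {q1=T, q3=T}.
0 branches closed, 2 open.
An open branch gives a countermodel: q1=T, q3=F (unmentioned atoms arbitrary); the premises hold there but the conclusion fails.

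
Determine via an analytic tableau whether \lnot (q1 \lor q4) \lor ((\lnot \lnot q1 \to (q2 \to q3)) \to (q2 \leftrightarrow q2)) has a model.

Initial set: {T (\lnot (q1 \lor q4) \lor ((\lnot \lnot q1 \to (q2 \to q3)) \to (q2 \leftrightarrow q2)))}.
T (\lnot (q1 \lor q4) \lor ((\lnot \lnot q1 \to (q2 \to q3)) \to (q2 \leftrightarrow q2))): β-rule — branch into T \lnot (q1 \lor q4)  //  T ((\lnot \lnot q1 \to (q2 \to q3)) \to (q2 \leftrightarrow q2)).
  branch 1 (add T \lnot (q1 \lor q4)):
    T \lnot (q1 \lor q4): α-rule — add F q1, F q4.
    ○ open, literals {q1=false, q4=false}.
  branch 2 (add T ((\lnot \lnot q1 \to (q2 \to q3)) \to (q2 \leftrightarrow q2))):
    T ((\lnot \lnot q1 \to (q2 \to q3)) \to (q2 \leftrightarrow q2)): β-rule — branch into F (\lnot \lnot q1 \to (q2 \to q3))  //  T (q2 \leftrightarrow q2).
      branch 2.1 (add F (\lnot \lnot q1 \to (q2 \to q3))):
        F (\lnot \lnot q1 \to (q2 \to q3)): α-rule — add T \lnot \lnot q1, F (q2 \to q3).
        T \lnot \lnot q1: drop double negation, giving T q1.
        F (q2 \to q3): α-rule — add T q2, F q3.
        ○ open, literals {q1=true, q2=true, q3=false}.
      branch 2.2 (add T (q2 \leftrightarrow q2)):
        T (q2 \leftrightarrow q2): β-rule — branch into T q2, T q2  //  F q2, F q2.
          branch 2.2.1 (add T q2, T q2):
            ○ open, literals {q2=true}.
          branch 2.2.2 (add F q2, F q2):
            ○ open, literals {q2=false}.
0 branches closed, 4 open.
An open branch gives a satisfying assignment: q1=false, q4=false.

Satisfiable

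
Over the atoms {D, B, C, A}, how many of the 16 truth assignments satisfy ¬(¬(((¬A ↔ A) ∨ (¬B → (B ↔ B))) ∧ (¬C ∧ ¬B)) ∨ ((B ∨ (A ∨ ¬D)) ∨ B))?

1

Initial set: {¬(¬(((¬A ↔ A) ∨ (¬B → (B ↔ B))) ∧ (¬C ∧ ¬B)) ∨ ((B ∨ (A ∨ ¬D)) ∨ B))}.
¬(¬(((¬A ↔ A) ∨ (¬B → (B ↔ B))) ∧ (¬C ∧ ¬B)) ∨ ((B ∨ (A ∨ ¬D)) ∨ B)): α-rule — add ¬¬(((¬A ↔ A) ∨ (¬B → (B ↔ B))) ∧ (¬C ∧ ¬B)), ¬((B ∨ (A ∨ ¬D)) ∨ B).
¬¬(((¬A ↔ A) ∨ (¬B → (B ↔ B))) ∧ (¬C ∧ ¬B)): α-rule — add ((¬A ↔ A) ∨ (¬B → (B ↔ B))), (¬C ∧ ¬B).
¬((B ∨ (A ∨ ¬D)) ∨ B): α-rule — add ¬(B ∨ (A ∨ ¬D)), ¬B.
(¬C ∧ ¬B): α-rule — add ¬C, ¬B.
¬(B ∨ (A ∨ ¬D)): α-rule — add ¬B, ¬(A ∨ ¬D).
¬(A ∨ ¬D): α-rule — add ¬A, ¬¬D.
((¬A ↔ A) ∨ (¬B → (B ↔ B))): β-rule — branch into (¬A ↔ A)  //  (¬B → (B ↔ B)).
  branch 1 (add (¬A ↔ A)):
    (¬A ↔ A): β-rule — branch into ¬A, A  //  ¬¬A, ¬A.
      branch 1.1 (add ¬A, A):
        × closes — contains both A and ¬A.
      branch 1.2 (add ¬¬A, ¬A):
        × closes — contains both A and ¬A.
  branch 2 (add (¬B → (B ↔ B))):
    (¬B → (B ↔ B)): β-rule — branch into ¬¬B  //  (B ↔ B).
      branch 2.1 (add ¬¬B):
        × closes — contains both B and ¬B.
      branch 2.2 (add (B ↔ B)):
        (B ↔ B): β-rule — branch into B, B  //  ¬B, ¬B.
          branch 2.2.1 (add B, B):
            × closes — contains both B and ¬B.
          branch 2.2.2 (add ¬B, ¬B):
            ○ open, literals {A=F, B=F, C=F, D=T}.
4 branches closed, 1 open.
Each open branch fixes some atoms; the unmentioned ones are free. Counting distinct full assignments: branch {A=F, B=F, C=F, D=T} (none free) contributes 1 new. Total: 1.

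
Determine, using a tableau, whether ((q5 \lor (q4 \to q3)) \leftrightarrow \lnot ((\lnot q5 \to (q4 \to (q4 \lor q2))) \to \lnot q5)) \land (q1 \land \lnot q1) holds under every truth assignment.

Not valid

Assume the negation and expand:
Initial set: {\lnot (((q5 \lor (q4 \to q3)) \leftrightarrow \lnot ((\lnot q5 \to (q4 \to (q4 \lor q2))) \to \lnot q5)) \land (q1 \land \lnot q1))}.
\lnot (((q5 \lor (q4 \to q3)) \leftrightarrow \lnot ((\lnot q5 \to (q4 \to (q4 \lor q2))) \to \lnot q5)) \land (q1 \land \lnot q1)): β-rule — branch into \lnot ((q5 \lor (q4 \to q3)) \leftrightarrow \lnot ((\lnot q5 \to (q4 \to (q4 \lor q2))) \to \lnot q5))  //  \lnot (q1 \land \lnot q1).
  branch 1 (add \lnot ((q5 \lor (q4 \to q3)) \leftrightarrow \lnot ((\lnot q5 \to (q4 \to (q4 \lor q2))) \to \lnot q5))):
    \lnot ((q5 \lor (q4 \to q3)) \leftrightarrow \lnot ((\lnot q5 \to (q4 \to (q4 \lor q2))) \to \lnot q5)): β-rule — branch into (q5 \lor (q4 \to q3)), \lnot \lnot ((\lnot q5 \to (q4 \to (q4 \lor q2))) \to \lnot q5)  //  \lnot (q5 \lor (q4 \to q3)), \lnot ((\lnot q5 \to (q4 \to (q4 \lor q2))) \to \lnot q5).
      branch 1.1 (add (q5 \lor (q4 \to q3)), \lnot \lnot ((\lnot q5 \to (q4 \to (q4 \lor q2))) \to \lnot q5)):
        (q5 \lor (q4 \to q3)): β-rule — branch into q5  //  (q4 \to q3).
          branch 1.1.1 (add q5):
            \lnot \lnot ((\lnot q5 \to (q4 \to (q4 \lor q2))) \to \lnot q5): β-rule — branch into \lnot (\lnot q5 \to (q4 \to (q4 \lor q2)))  //  \lnot q5.
              branch 1.1.1.1 (add \lnot (\lnot q5 \to (q4 \to (q4 \lor q2)))):
                \lnot (\lnot q5 \to (q4 \to (q4 \lor q2))): α-rule — add \lnot q5, \lnot (q4 \to (q4 \lor q2)).
                × closes — contains both q5 and \lnot q5.
              branch 1.1.1.2 (add \lnot q5):
                × closes — contains both q5 and \lnot q5.
          branch 1.1.2 (add (q4 \to q3)):
            \lnot \lnot ((\lnot q5 \to (q4 \to (q4 \lor q2))) \to \lnot q5): β-rule — branch into \lnot (\lnot q5 \to (q4 \to (q4 \lor q2)))  //  \lnot q5.
              branch 1.1.2.1 (add \lnot (\lnot q5 \to (q4 \to (q4 \lor q2)))):
                \lnot (\lnot q5 \to (q4 \to (q4 \lor q2))): α-rule — add \lnot q5, \lnot (q4 \to (q4 \lor q2)).
                \lnot (q4 \to (q4 \lor q2)): α-rule — add q4, \lnot (q4 \lor q2).
                \lnot (q4 \lor q2): α-rule — add \lnot q4, \lnot q2.
                × closes — contains both q4 and \lnot q4.
              branch 1.1.2.2 (add \lnot q5):
                (q4 \to q3): β-rule — branch into \lnot q4  //  q3.
                  branch 1.1.2.2.1 (add \lnot q4):
                    ○ open, literals {q4=false, q5=false}.
                  branch 1.1.2.2.2 (add q3):
                    ○ open, literals {q3=true, q5=false}.
      branch 1.2 (add \lnot (q5 \lor (q4 \to q3)), \lnot ((\lnot q5 \to (q4 \to (q4 \lor q2))) \to \lnot q5)):
        \lnot (q5 \lor (q4 \to q3)): α-rule — add \lnot q5, \lnot (q4 \to q3).
        \lnot ((\lnot q5 \to (q4 \to (q4 \lor q2))) \to \lnot q5): α-rule — add (\lnot q5 \to (q4 \to (q4 \lor q2))), \lnot \lnot q5.
        × closes — contains both q5 and \lnot q5.
  branch 2 (add \lnot (q1 \land \lnot q1)):
    \lnot (q1 \land \lnot q1): β-rule — branch into \lnot q1  //  \lnot \lnot q1.
      branch 2.1 (add \lnot q1):
        ○ open, literals {q1=false}.
      branch 2.2 (add \lnot \lnot q1):
        ○ open, literals {q1=true}.
4 branches closed, 4 open.
An open branch gives a countermodel: q4=false, q5=false (unmentioned atoms arbitrary); under it the original formula is false.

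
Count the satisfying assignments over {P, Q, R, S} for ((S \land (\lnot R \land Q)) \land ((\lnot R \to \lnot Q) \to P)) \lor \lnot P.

9

Initial set: {(((S \land (\lnot R \land Q)) \land ((\lnot R \to \lnot Q) \to P)) \lor \lnot P)}.
(((S \land (\lnot R \land Q)) \land ((\lnot R \to \lnot Q) \to P)) \lor \lnot P): β-rule — branch into ((S \land (\lnot R \land Q)) \land ((\lnot R \to \lnot Q) \to P))  //  \lnot P.
  branch 1 (add ((S \land (\lnot R \land Q)) \land ((\lnot R \to \lnot Q) \to P))):
    ((S \land (\lnot R \land Q)) \land ((\lnot R \to \lnot Q) \to P)): α-rule — add (S \land (\lnot R \land Q)), ((\lnot R \to \lnot Q) \to P).
    (S \land (\lnot R \land Q)): α-rule — add S, (\lnot R \land Q).
    (\lnot R \land Q): α-rule — add \lnot R, Q.
    ((\lnot R \to \lnot Q) \to P): β-rule — branch into \lnot (\lnot R \to \lnot Q)  //  P.
      branch 1.1 (add \lnot (\lnot R \to \lnot Q)):
        \lnot (\lnot R \to \lnot Q): α-rule — add \lnot R, \lnot \lnot Q.
        ○ open, literals {Q=true, R=false, S=true}.
      branch 1.2 (add P):
        ○ open, literals {P=true, Q=true, R=false, S=true}.
  branch 2 (add \lnot P):
    ○ open, literals {P=false}.
0 branches closed, 3 open.
Each open branch fixes some atoms; the unmentioned ones are free. Counting distinct full assignments: branch {Q=true, R=false, S=true} (P) contributes 2 new; branch {P=true, Q=true, R=false, S=true} (none free) contributes 0 new; branch {P=false} (Q, R, S) contributes 7 new. Total: 9.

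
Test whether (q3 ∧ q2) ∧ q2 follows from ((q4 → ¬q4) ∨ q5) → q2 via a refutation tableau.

Initial set: {(((q4 → ¬q4) ∨ q5) → q2); ¬((q3 ∧ q2) ∧ q2)}.
(((q4 → ¬q4) ∨ q5) → q2): β-rule — branch into ¬((q4 → ¬q4) ∨ q5)  //  q2.
  branch 1 (add ¬((q4 → ¬q4) ∨ q5)):
    ¬((q4 → ¬q4) ∨ q5): α-rule — add ¬(q4 → ¬q4), ¬q5.
    ¬(q4 → ¬q4): α-rule — add q4, ¬¬q4.
    ¬((q3 ∧ q2) ∧ q2): β-rule — branch into ¬(q3 ∧ q2)  //  ¬q2.
      branch 1.1 (add ¬(q3 ∧ q2)):
        ¬(q3 ∧ q2): β-rule — branch into ¬q3  //  ¬q2.
          branch 1.1.1 (add ¬q3):
            ○ open, literals {q3=false, q4=true, q5=false}.
          branch 1.1.2 (add ¬q2):
            ○ open, literals {q2=false, q4=true, q5=false}.
      branch 1.2 (add ¬q2):
        ○ open, literals {q2=false, q4=true, q5=false}.
  branch 2 (add q2):
    ¬((q3 ∧ q2) ∧ q2): β-rule — branch into ¬(q3 ∧ q2)  //  ¬q2.
      branch 2.1 (add ¬(q3 ∧ q2)):
        ¬(q3 ∧ q2): β-rule — branch into ¬q3  //  ¬q2.
          branch 2.1.1 (add ¬q3):
            ○ open, literals {q2=true, q3=false}.
          branch 2.1.2 (add ¬q2):
            × closes — contains both q2 and ¬q2.
      branch 2.2 (add ¬q2):
        × closes — contains both q2 and ¬q2.
2 branches closed, 4 open.
An open branch gives a countermodel: q3=false, q4=true, q5=false (unmentioned atoms arbitrary); the premises hold there but the conclusion fails.

No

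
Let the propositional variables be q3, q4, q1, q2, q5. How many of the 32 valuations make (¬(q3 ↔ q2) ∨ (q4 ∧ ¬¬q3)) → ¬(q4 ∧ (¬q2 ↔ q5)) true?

26

Initial set: {T ((¬(q3 ↔ q2) ∨ (q4 ∧ ¬¬q3)) → ¬(q4 ∧ (¬q2 ↔ q5)))}.
T ((¬(q3 ↔ q2) ∨ (q4 ∧ ¬¬q3)) → ¬(q4 ∧ (¬q2 ↔ q5))): β-rule — branch into F (¬(q3 ↔ q2) ∨ (q4 ∧ ¬¬q3))  //  T ¬(q4 ∧ (¬q2 ↔ q5)).
  branch 1 (add F (¬(q3 ↔ q2) ∨ (q4 ∧ ¬¬q3))):
    F (¬(q3 ↔ q2) ∨ (q4 ∧ ¬¬q3)): α-rule — add F ¬(q3 ↔ q2), F (q4 ∧ ¬¬q3).
    F ¬(q3 ↔ q2): β-rule — branch into T q3, T q2  //  F q3, F q2.
      branch 1.1 (add T q3, T q2):
        F (q4 ∧ ¬¬q3): β-rule — branch into F q4  //  F ¬¬q3.
          branch 1.1.1 (add F q4):
            ○ open, literals {q2=T, q3=T, q4=F}.
          branch 1.1.2 (add F ¬¬q3):
            F ¬¬q3: drop double negation, giving F q3.
            × closes — contains both q3 and ¬q3.
      branch 1.2 (add F q3, F q2):
        F (q4 ∧ ¬¬q3): β-rule — branch into F q4  //  F ¬¬q3.
          branch 1.2.1 (add F q4):
            ○ open, literals {q2=F, q3=F, q4=F}.
          branch 1.2.2 (add F ¬¬q3):
            F ¬¬q3: drop double negation, giving F q3.
            ○ open, literals {q2=F, q3=F}.
  branch 2 (add T ¬(q4 ∧ (¬q2 ↔ q5))):
    T ¬(q4 ∧ (¬q2 ↔ q5)): β-rule — branch into F q4  //  F (¬q2 ↔ q5).
      branch 2.1 (add F q4):
        ○ open, literals {q4=F}.
      branch 2.2 (add F (¬q2 ↔ q5)):
        F (¬q2 ↔ q5): β-rule — branch into T ¬q2, F q5  //  F ¬q2, T q5.
          branch 2.2.1 (add T ¬q2, F q5):
            ○ open, literals {q2=F, q5=F}.
          branch 2.2.2 (add F ¬q2, T q5):
            ○ open, literals {q2=T, q5=T}.
1 branch closed, 6 open.
Each open branch fixes some atoms; the unmentioned ones are free. Counting distinct full assignments: branch {q2=T, q3=T, q4=F} (q1, q5) contributes 4 new; branch {q2=F, q3=F, q4=F} (q1, q5) contributes 4 new; branch {q2=F, q3=F} (q4, q1, q5) contributes 4 new; branch {q4=F} (q3, q1, q2, q5) contributes 8 new; branch {q2=F, q5=F} (q3, q4, q1) contributes 2 new; branch {q2=T, q5=T} (q3, q4, q1) contributes 4 new. Total: 26.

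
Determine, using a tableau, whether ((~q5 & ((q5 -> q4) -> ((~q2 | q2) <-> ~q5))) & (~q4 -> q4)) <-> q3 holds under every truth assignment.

Not valid

Assume the negation and expand:
Initial set: {~(((~q5 & ((q5 -> q4) -> ((~q2 | q2) <-> ~q5))) & (~q4 -> q4)) <-> q3)}.
~(((~q5 & ((q5 -> q4) -> ((~q2 | q2) <-> ~q5))) & (~q4 -> q4)) <-> q3): β-rule — branch into ((~q5 & ((q5 -> q4) -> ((~q2 | q2) <-> ~q5))) & (~q4 -> q4)), ~q3  //  ~((~q5 & ((q5 -> q4) -> ((~q2 | q2) <-> ~q5))) & (~q4 -> q4)), q3.
  branch 1 (add ((~q5 & ((q5 -> q4) -> ((~q2 | q2) <-> ~q5))) & (~q4 -> q4)), ~q3):
    ((~q5 & ((q5 -> q4) -> ((~q2 | q2) <-> ~q5))) & (~q4 -> q4)): α-rule — add (~q5 & ((q5 -> q4) -> ((~q2 | q2) <-> ~q5))), (~q4 -> q4).
    (~q5 & ((q5 -> q4) -> ((~q2 | q2) <-> ~q5))): α-rule — add ~q5, ((q5 -> q4) -> ((~q2 | q2) <-> ~q5)).
    (~q4 -> q4): β-rule — branch into ~~q4  //  q4.
      branch 1.1 (add ~~q4):
        ((q5 -> q4) -> ((~q2 | q2) <-> ~q5)): β-rule — branch into ~(q5 -> q4)  //  ((~q2 | q2) <-> ~q5).
          branch 1.1.1 (add ~(q5 -> q4)):
            ~(q5 -> q4): α-rule — add q5, ~q4.
            × closes — contains both q5 and ~q5.
          branch 1.1.2 (add ((~q2 | q2) <-> ~q5)):
            ((~q2 | q2) <-> ~q5): β-rule — branch into (~q2 | q2), ~q5  //  ~(~q2 | q2), ~~q5.
              branch 1.1.2.1 (add (~q2 | q2), ~q5):
                (~q2 | q2): β-rule — branch into ~q2  //  q2.
                  branch 1.1.2.1.1 (add ~q2):
                    ○ open, literals {q2=false, q3=false, q4=true, q5=false}.
                  branch 1.1.2.1.2 (add q2):
                    ○ open, literals {q2=true, q3=false, q4=true, q5=false}.
              branch 1.1.2.2 (add ~(~q2 | q2), ~~q5):
                × closes — contains both q5 and ~q5.
      branch 1.2 (add q4):
        ((q5 -> q4) -> ((~q2 | q2) <-> ~q5)): β-rule — branch into ~(q5 -> q4)  //  ((~q2 | q2) <-> ~q5).
          branch 1.2.1 (add ~(q5 -> q4)):
            ~(q5 -> q4): α-rule — add q5, ~q4.
            × closes — contains both q5 and ~q5.
          branch 1.2.2 (add ((~q2 | q2) <-> ~q5)):
            ((~q2 | q2) <-> ~q5): β-rule — branch into (~q2 | q2), ~q5  //  ~(~q2 | q2), ~~q5.
              branch 1.2.2.1 (add (~q2 | q2), ~q5):
                (~q2 | q2): β-rule — branch into ~q2  //  q2.
                  branch 1.2.2.1.1 (add ~q2):
                    ○ open, literals {q2=false, q3=false, q4=true, q5=false}.
                  branch 1.2.2.1.2 (add q2):
                    ○ open, literals {q2=true, q3=false, q4=true, q5=false}.
              branch 1.2.2.2 (add ~(~q2 | q2), ~~q5):
                × closes — contains both q5 and ~q5.
  branch 2 (add ~((~q5 & ((q5 -> q4) -> ((~q2 | q2) <-> ~q5))) & (~q4 -> q4)), q3):
    ~((~q5 & ((q5 -> q4) -> ((~q2 | q2) <-> ~q5))) & (~q4 -> q4)): β-rule — branch into ~(~q5 & ((q5 -> q4) -> ((~q2 | q2) <-> ~q5)))  //  ~(~q4 -> q4).
      branch 2.1 (add ~(~q5 & ((q5 -> q4) -> ((~q2 | q2) <-> ~q5)))):
        ~(~q5 & ((q5 -> q4) -> ((~q2 | q2) <-> ~q5))): β-rule — branch into ~~q5  //  ~((q5 -> q4) -> ((~q2 | q2) <-> ~q5)).
          branch 2.1.1 (add ~~q5):
            ○ open, literals {q3=true, q5=true}.
          branch 2.1.2 (add ~((q5 -> q4) -> ((~q2 | q2) <-> ~q5))):
            ~((q5 -> q4) -> ((~q2 | q2) <-> ~q5)): α-rule — add (q5 -> q4), ~((~q2 | q2) <-> ~q5).
            (q5 -> q4): β-rule — branch into ~q5  //  q4.
              branch 2.1.2.1 (add ~q5):
                ~((~q2 | q2) <-> ~q5): β-rule — branch into (~q2 | q2), ~~q5  //  ~(~q2 | q2), ~q5.
                  branch 2.1.2.1.1 (add (~q2 | q2), ~~q5):
                    × closes — contains both q5 and ~q5.
                  branch 2.1.2.1.2 (add ~(~q2 | q2), ~q5):
                    ~(~q2 | q2): α-rule — add ~~q2, ~q2.
                    × closes — contains both q2 and ~q2.
              branch 2.1.2.2 (add q4):
                ~((~q2 | q2) <-> ~q5): β-rule — branch into (~q2 | q2), ~~q5  //  ~(~q2 | q2), ~q5.
                  branch 2.1.2.2.1 (add (~q2 | q2), ~~q5):
                    (~q2 | q2): β-rule — branch into ~q2  //  q2.
                      branch 2.1.2.2.1.1 (add ~q2):
                        ○ open, literals {q2=false, q3=true, q4=true, q5=true}.
                      branch 2.1.2.2.1.2 (add q2):
                        ○ open, literals {q2=true, q3=true, q4=true, q5=true}.
                  branch 2.1.2.2.2 (add ~(~q2 | q2), ~q5):
                    ~(~q2 | q2): α-rule — add ~~q2, ~q2.
                    × closes — contains both q2 and ~q2.
      branch 2.2 (add ~(~q4 -> q4)):
        ~(~q4 -> q4): α-rule — add ~q4, ~q4.
        ○ open, literals {q3=true, q4=false}.
7 branches closed, 8 open.
An open branch gives a countermodel: q2=false, q3=false, q4=true, q5=false (unmentioned atoms arbitrary); under it the original formula is false.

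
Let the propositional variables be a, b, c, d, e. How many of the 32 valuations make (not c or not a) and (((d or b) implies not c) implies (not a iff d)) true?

14

Initial set: {((not c or not a) and (((d or b) implies not c) implies (not a iff d)))}.
((not c or not a) and (((d or b) implies not c) implies (not a iff d))): α-rule — add (not c or not a), (((d or b) implies not c) implies (not a iff d)).
(not c or not a): β-rule — branch into not c  //  not a.
  branch 1 (add not c):
    (((d or b) implies not c) implies (not a iff d)): β-rule — branch into not ((d or b) implies not c)  //  (not a iff d).
      branch 1.1 (add not ((d or b) implies not c)):
        not ((d or b) implies not c): α-rule — add (d or b), not not c.
        × closes — contains both c and not c.
      branch 1.2 (add (not a iff d)):
        (not a iff d): β-rule — branch into not a, d  //  not not a, not d.
          branch 1.2.1 (add not a, d):
            ○ open, literals {a=F, c=F, d=T}.
          branch 1.2.2 (add not not a, not d):
            ○ open, literals {a=T, c=F, d=F}.
  branch 2 (add not a):
    (((d or b) implies not c) implies (not a iff d)): β-rule — branch into not ((d or b) implies not c)  //  (not a iff d).
      branch 2.1 (add not ((d or b) implies not c)):
        not ((d or b) implies not c): α-rule — add (d or b), not not c.
        (d or b): β-rule — branch into d  //  b.
          branch 2.1.1 (add d):
            ○ open, literals {a=F, c=T, d=T}.
          branch 2.1.2 (add b):
            ○ open, literals {a=F, b=T, c=T}.
      branch 2.2 (add (not a iff d)):
        (not a iff d): β-rule — branch into not a, d  //  not not a, not d.
          branch 2.2.1 (add not a, d):
            ○ open, literals {a=F, d=T}.
          branch 2.2.2 (add not not a, not d):
            × closes — contains both a and not a.
2 branches closed, 5 open.
Each open branch fixes some atoms; the unmentioned ones are free. Counting distinct full assignments: branch {a=F, c=F, d=T} (b, e) contributes 4 new; branch {a=T, c=F, d=F} (b, e) contributes 4 new; branch {a=F, c=T, d=T} (b, e) contributes 4 new; branch {a=F, b=T, c=T} (d, e) contributes 2 new; branch {a=F, d=T} (b, c, e) contributes 0 new. Total: 14.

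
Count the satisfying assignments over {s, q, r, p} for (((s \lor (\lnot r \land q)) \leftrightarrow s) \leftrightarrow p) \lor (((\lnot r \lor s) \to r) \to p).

Initial set: {T ((((s \lor (\lnot r \land q)) \leftrightarrow s) \leftrightarrow p) \lor (((\lnot r \lor s) \to r) \to p))}.
T ((((s \lor (\lnot r \land q)) \leftrightarrow s) \leftrightarrow p) \lor (((\lnot r \lor s) \to r) \to p)): β-rule — branch into T (((s \lor (\lnot r \land q)) \leftrightarrow s) \leftrightarrow p)  //  T (((\lnot r \lor s) \to r) \to p).
  branch 1 (add T (((s \lor (\lnot r \land q)) \leftrightarrow s) \leftrightarrow p)):
    T (((s \lor (\lnot r \land q)) \leftrightarrow s) \leftrightarrow p): β-rule — branch into T ((s \lor (\lnot r \land q)) \leftrightarrow s), T p  //  F ((s \lor (\lnot r \land q)) \leftrightarrow s), F p.
      branch 1.1 (add T ((s \lor (\lnot r \land q)) \leftrightarrow s), T p):
        T ((s \lor (\lnot r \land q)) \leftrightarrow s): β-rule — branch into T (s \lor (\lnot r \land q)), T s  //  F (s \lor (\lnot r \land q)), F s.
          branch 1.1.1 (add T (s \lor (\lnot r \land q)), T s):
            T (s \lor (\lnot r \land q)): β-rule — branch into T s  //  T (\lnot r \land q).
              branch 1.1.1.1 (add T s):
                ○ open, literals {p=1, s=1}.
              branch 1.1.1.2 (add T (\lnot r \land q)):
                T (\lnot r \land q): α-rule — add T \lnot r, T q.
                ○ open, literals {p=1, q=1, r=0, s=1}.
          branch 1.1.2 (add F (s \lor (\lnot r \land q)), F s):
            F (s \lor (\lnot r \land q)): α-rule — add F s, F (\lnot r \land q).
            F (\lnot r \land q): β-rule — branch into F \lnot r  //  F q.
              branch 1.1.2.1 (add F \lnot r):
                ○ open, literals {p=1, r=1, s=0}.
              branch 1.1.2.2 (add F q):
                ○ open, literals {p=1, q=0, s=0}.
      branch 1.2 (add F ((s \lor (\lnot r \land q)) \leftrightarrow s), F p):
        F ((s \lor (\lnot r \land q)) \leftrightarrow s): β-rule — branch into T (s \lor (\lnot r \land q)), F s  //  F (s \lor (\lnot r \land q)), T s.
          branch 1.2.1 (add T (s \lor (\lnot r \land q)), F s):
            T (s \lor (\lnot r \land q)): β-rule — branch into T s  //  T (\lnot r \land q).
              branch 1.2.1.1 (add T s):
                × closes — contains both s and \lnot s.
              branch 1.2.1.2 (add T (\lnot r \land q)):
                T (\lnot r \land q): α-rule — add T \lnot r, T q.
                ○ open, literals {p=0, q=1, r=0, s=0}.
          branch 1.2.2 (add F (s \lor (\lnot r \land q)), T s):
            F (s \lor (\lnot r \land q)): α-rule — add F s, F (\lnot r \land q).
            × closes — contains both s and \lnot s.
  branch 2 (add T (((\lnot r \lor s) \to r) \to p)):
    T (((\lnot r \lor s) \to r) \to p): β-rule — branch into F ((\lnot r \lor s) \to r)  //  T p.
      branch 2.1 (add F ((\lnot r \lor s) \to r)):
        F ((\lnot r \lor s) \to r): α-rule — add T (\lnot r \lor s), F r.
        T (\lnot r \lor s): β-rule — branch into T \lnot r  //  T s.
          branch 2.1.1 (add T \lnot r):
            ○ open, literals {r=0}.
          branch 2.1.2 (add T s):
            ○ open, literals {r=0, s=1}.
      branch 2.2 (add T p):
        ○ open, literals {p=1}.
2 branches closed, 8 open.
Each open branch fixes some atoms; the unmentioned ones are free. Counting distinct full assignments: branch {p=1, s=1} (q, r) contributes 4 new; branch {p=1, q=1, r=0, s=1} (none free) contributes 0 new; branch {p=1, r=1, s=0} (q) contributes 2 new; branch {p=1, q=0, s=0} (r) contributes 1 new; branch {p=0, q=1, r=0, s=0} (none free) contributes 1 new; branch {r=0} (s, q, p) contributes 4 new; branch {r=0, s=1} (q, p) contributes 0 new; branch {p=1} (s, q, r) contributes 0 new. Total: 12.

12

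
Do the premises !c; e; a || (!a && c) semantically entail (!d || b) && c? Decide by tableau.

No

Initial set: {!c; e; (a || (!a && c)); !((!d || b) && c)}.
(a || (!a && c)): β-rule — branch into a  //  (!a && c).
  branch 1 (add a):
    !((!d || b) && c): β-rule — branch into !(!d || b)  //  !c.
      branch 1.1 (add !(!d || b)):
        !(!d || b): α-rule — add !!d, !b.
        ○ open, literals {a=1, b=0, c=0, d=1, e=1}.
      branch 1.2 (add !c):
        ○ open, literals {a=1, c=0, e=1}.
  branch 2 (add (!a && c)):
    (!a && c): α-rule — add !a, c.
    × closes — contains both c and !c.
1 branch closed, 2 open.
An open branch gives a countermodel: a=1, b=0, c=0, d=1, e=1 (unmentioned atoms arbitrary); the premises hold there but the conclusion fails.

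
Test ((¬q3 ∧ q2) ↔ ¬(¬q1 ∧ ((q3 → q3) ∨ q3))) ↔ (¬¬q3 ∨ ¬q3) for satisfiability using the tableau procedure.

Initial set: {(((¬q3 ∧ q2) ↔ ¬(¬q1 ∧ ((q3 → q3) ∨ q3))) ↔ (¬¬q3 ∨ ¬q3))}.
(((¬q3 ∧ q2) ↔ ¬(¬q1 ∧ ((q3 → q3) ∨ q3))) ↔ (¬¬q3 ∨ ¬q3)): β-rule — branch into ((¬q3 ∧ q2) ↔ ¬(¬q1 ∧ ((q3 → q3) ∨ q3))), (¬¬q3 ∨ ¬q3)  //  ¬((¬q3 ∧ q2) ↔ ¬(¬q1 ∧ ((q3 → q3) ∨ q3))), ¬(¬¬q3 ∨ ¬q3).
  branch 1 (add ((¬q3 ∧ q2) ↔ ¬(¬q1 ∧ ((q3 → q3) ∨ q3))), (¬¬q3 ∨ ¬q3)):
    ((¬q3 ∧ q2) ↔ ¬(¬q1 ∧ ((q3 → q3) ∨ q3))): β-rule — branch into (¬q3 ∧ q2), ¬(¬q1 ∧ ((q3 → q3) ∨ q3))  //  ¬(¬q3 ∧ q2), ¬¬(¬q1 ∧ ((q3 → q3) ∨ q3)).
      branch 1.1 (add (¬q3 ∧ q2), ¬(¬q1 ∧ ((q3 → q3) ∨ q3))):
        (¬q3 ∧ q2): α-rule — add ¬q3, q2.
        (¬¬q3 ∨ ¬q3): β-rule — branch into ¬¬q3  //  ¬q3.
          branch 1.1.1 (add ¬¬q3):
            ¬¬q3: drop double negation, giving q3.
            × closes — contains both q3 and ¬q3.
          branch 1.1.2 (add ¬q3):
            ¬(¬q1 ∧ ((q3 → q3) ∨ q3)): β-rule — branch into ¬¬q1  //  ¬((q3 → q3) ∨ q3).
              branch 1.1.2.1 (add ¬¬q1):
                ○ open, literals {q1=1, q2=1, q3=0}.
              branch 1.1.2.2 (add ¬((q3 → q3) ∨ q3)):
                ¬((q3 → q3) ∨ q3): α-rule — add ¬(q3 → q3), ¬q3.
                ¬(q3 → q3): α-rule — add q3, ¬q3.
                × closes — contains both q3 and ¬q3.
      branch 1.2 (add ¬(¬q3 ∧ q2), ¬¬(¬q1 ∧ ((q3 → q3) ∨ q3))):
        ¬¬(¬q1 ∧ ((q3 → q3) ∨ q3)): α-rule — add ¬q1, ((q3 → q3) ∨ q3).
        (¬¬q3 ∨ ¬q3): β-rule — branch into ¬¬q3  //  ¬q3.
          branch 1.2.1 (add ¬¬q3):
            ¬¬q3: drop double negation, giving q3.
            ¬(¬q3 ∧ q2): β-rule — branch into ¬¬q3  //  ¬q2.
              branch 1.2.1.1 (add ¬¬q3):
                ((q3 → q3) ∨ q3): β-rule — branch into (q3 → q3)  //  q3.
                  branch 1.2.1.1.1 (add (q3 → q3)):
                    (q3 → q3): β-rule — branch into ¬q3  //  q3.
                      branch 1.2.1.1.1.1 (add ¬q3):
                        × closes — contains both q3 and ¬q3.
                      branch 1.2.1.1.1.2 (add q3):
                        ○ open, literals {q1=0, q3=1}.
                  branch 1.2.1.1.2 (add q3):
                    ○ open, literals {q1=0, q3=1}.
              branch 1.2.1.2 (add ¬q2):
                ((q3 → q3) ∨ q3): β-rule — branch into (q3 → q3)  //  q3.
                  branch 1.2.1.2.1 (add (q3 → q3)):
                    (q3 → q3): β-rule — branch into ¬q3  //  q3.
                      branch 1.2.1.2.1.1 (add ¬q3):
                        × closes — contains both q3 and ¬q3.
                      branch 1.2.1.2.1.2 (add q3):
                        ○ open, literals {q1=0, q2=0, q3=1}.
                  branch 1.2.1.2.2 (add q3):
                    ○ open, literals {q1=0, q2=0, q3=1}.
          branch 1.2.2 (add ¬q3):
            ¬(¬q3 ∧ q2): β-rule — branch into ¬¬q3  //  ¬q2.
              branch 1.2.2.1 (add ¬¬q3):
                × closes — contains both q3 and ¬q3.
              branch 1.2.2.2 (add ¬q2):
                ((q3 → q3) ∨ q3): β-rule — branch into (q3 → q3)  //  q3.
                  branch 1.2.2.2.1 (add (q3 → q3)):
                    (q3 → q3): β-rule — branch into ¬q3  //  q3.
                      branch 1.2.2.2.1.1 (add ¬q3):
                        ○ open, literals {q1=0, q2=0, q3=0}.
                      branch 1.2.2.2.1.2 (add q3):
                        × closes — contains both q3 and ¬q3.
                  branch 1.2.2.2.2 (add q3):
                    × closes — contains both q3 and ¬q3.
  branch 2 (add ¬((¬q3 ∧ q2) ↔ ¬(¬q1 ∧ ((q3 → q3) ∨ q3))), ¬(¬¬q3 ∨ ¬q3)):
    ¬(¬¬q3 ∨ ¬q3): α-rule — add ¬¬¬q3, ¬¬q3.
    ¬¬¬q3: drop double negation, giving ¬q3.
    × closes — contains both q3 and ¬q3.
8 branches closed, 6 open.
An open branch gives a satisfying assignment: q1=1, q2=1, q3=0.

Satisfiable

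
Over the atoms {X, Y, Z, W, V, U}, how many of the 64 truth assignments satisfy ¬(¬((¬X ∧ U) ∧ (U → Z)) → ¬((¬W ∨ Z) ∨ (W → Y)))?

48

Initial set: {¬(¬((¬X ∧ U) ∧ (U → Z)) → ¬((¬W ∨ Z) ∨ (W → Y)))}.
¬(¬((¬X ∧ U) ∧ (U → Z)) → ¬((¬W ∨ Z) ∨ (W → Y))): α-rule — add ¬((¬X ∧ U) ∧ (U → Z)), ¬¬((¬W ∨ Z) ∨ (W → Y)).
¬((¬X ∧ U) ∧ (U → Z)): β-rule — branch into ¬(¬X ∧ U)  //  ¬(U → Z).
  branch 1 (add ¬(¬X ∧ U)):
    ¬¬((¬W ∨ Z) ∨ (W → Y)): β-rule — branch into (¬W ∨ Z)  //  (W → Y).
      branch 1.1 (add (¬W ∨ Z)):
        ¬(¬X ∧ U): β-rule — branch into ¬¬X  //  ¬U.
          branch 1.1.1 (add ¬¬X):
            (¬W ∨ Z): β-rule — branch into ¬W  //  Z.
              branch 1.1.1.1 (add ¬W):
                ○ open, literals {W=0, X=1}.
              branch 1.1.1.2 (add Z):
                ○ open, literals {X=1, Z=1}.
          branch 1.1.2 (add ¬U):
            (¬W ∨ Z): β-rule — branch into ¬W  //  Z.
              branch 1.1.2.1 (add ¬W):
                ○ open, literals {U=0, W=0}.
              branch 1.1.2.2 (add Z):
                ○ open, literals {U=0, Z=1}.
      branch 1.2 (add (W → Y)):
        ¬(¬X ∧ U): β-rule — branch into ¬¬X  //  ¬U.
          branch 1.2.1 (add ¬¬X):
            (W → Y): β-rule — branch into ¬W  //  Y.
              branch 1.2.1.1 (add ¬W):
                ○ open, literals {W=0, X=1}.
              branch 1.2.1.2 (add Y):
                ○ open, literals {X=1, Y=1}.
          branch 1.2.2 (add ¬U):
            (W → Y): β-rule — branch into ¬W  //  Y.
              branch 1.2.2.1 (add ¬W):
                ○ open, literals {U=0, W=0}.
              branch 1.2.2.2 (add Y):
                ○ open, literals {U=0, Y=1}.
  branch 2 (add ¬(U → Z)):
    ¬(U → Z): α-rule — add U, ¬Z.
    ¬¬((¬W ∨ Z) ∨ (W → Y)): β-rule — branch into (¬W ∨ Z)  //  (W → Y).
      branch 2.1 (add (¬W ∨ Z)):
        (¬W ∨ Z): β-rule — branch into ¬W  //  Z.
          branch 2.1.1 (add ¬W):
            ○ open, literals {U=1, W=0, Z=0}.
          branch 2.1.2 (add Z):
            × closes — contains both Z and ¬Z.
      branch 2.2 (add (W → Y)):
        (W → Y): β-rule — branch into ¬W  //  Y.
          branch 2.2.1 (add ¬W):
            ○ open, literals {U=1, W=0, Z=0}.
          branch 2.2.2 (add Y):
            ○ open, literals {U=1, Y=1, Z=0}.
1 branch closed, 11 open.
Each open branch fixes some atoms; the unmentioned ones are free. Counting distinct full assignments: branch {W=0, X=1} (Y, Z, V, U) contributes 16 new; branch {X=1, Z=1} (Y, W, V, U) contributes 8 new; branch {U=0, W=0} (X, Y, Z, V) contributes 8 new; branch {U=0, Z=1} (X, Y, W, V) contributes 4 new; branch {W=0, X=1} (Y, Z, V, U) contributes 0 new; branch {X=1, Y=1} (Z, W, V, U) contributes 4 new; branch {U=0, W=0} (X, Y, Z, V) contributes 0 new; branch {U=0, Y=1} (X, Z, W, V) contributes 2 new; branch {U=1, W=0, Z=0} (X, Y, V) contributes 4 new; branch {U=1, W=0, Z=0} (X, Y, V) contributes 0 new; branch {U=1, Y=1, Z=0} (X, W, V) contributes 2 new. Total: 48.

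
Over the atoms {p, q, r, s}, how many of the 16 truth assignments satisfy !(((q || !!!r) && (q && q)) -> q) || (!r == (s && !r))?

Initial set: {(!(((q || !!!r) && (q && q)) -> q) || (!r == (s && !r)))}.
(!(((q || !!!r) && (q && q)) -> q) || (!r == (s && !r))): β-rule — branch into !(((q || !!!r) && (q && q)) -> q)  //  (!r == (s && !r)).
  branch 1 (add !(((q || !!!r) && (q && q)) -> q)):
    !(((q || !!!r) && (q && q)) -> q): α-rule — add ((q || !!!r) && (q && q)), !q.
    ((q || !!!r) && (q && q)): α-rule — add (q || !!!r), (q && q).
    (q && q): α-rule — add q, q.
    × closes — contains both q and !q.
  branch 2 (add (!r == (s && !r))):
    (!r == (s && !r)): β-rule — branch into !r, (s && !r)  //  !!r, !(s && !r).
      branch 2.1 (add !r, (s && !r)):
        (s && !r): α-rule — add s, !r.
        ○ open, literals {r=false, s=true}.
      branch 2.2 (add !!r, !(s && !r)):
        !(s && !r): β-rule — branch into !s  //  !!r.
          branch 2.2.1 (add !s):
            ○ open, literals {r=true, s=false}.
          branch 2.2.2 (add !!r):
            ○ open, literals {r=true}.
1 branch closed, 3 open.
Each open branch fixes some atoms; the unmentioned ones are free. Counting distinct full assignments: branch {r=false, s=true} (p, q) contributes 4 new; branch {r=true, s=false} (p, q) contributes 4 new; branch {r=true} (p, q, s) contributes 4 new. Total: 12.

12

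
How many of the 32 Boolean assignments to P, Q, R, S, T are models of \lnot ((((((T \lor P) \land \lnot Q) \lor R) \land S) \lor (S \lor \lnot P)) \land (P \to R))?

12

Initial set: {\lnot ((((((T \lor P) \land \lnot Q) \lor R) \land S) \lor (S \lor \lnot P)) \land (P \to R))}.
\lnot ((((((T \lor P) \land \lnot Q) \lor R) \land S) \lor (S \lor \lnot P)) \land (P \to R)): β-rule — branch into \lnot (((((T \lor P) \land \lnot Q) \lor R) \land S) \lor (S \lor \lnot P))  //  \lnot (P \to R).
  branch 1 (add \lnot (((((T \lor P) \land \lnot Q) \lor R) \land S) \lor (S \lor \lnot P))):
    \lnot (((((T \lor P) \land \lnot Q) \lor R) \land S) \lor (S \lor \lnot P)): α-rule — add \lnot ((((T \lor P) \land \lnot Q) \lor R) \land S), \lnot (S \lor \lnot P).
    \lnot (S \lor \lnot P): α-rule — add \lnot S, \lnot \lnot P.
    \lnot ((((T \lor P) \land \lnot Q) \lor R) \land S): β-rule — branch into \lnot (((T \lor P) \land \lnot Q) \lor R)  //  \lnot S.
      branch 1.1 (add \lnot (((T \lor P) \land \lnot Q) \lor R)):
        \lnot (((T \lor P) \land \lnot Q) \lor R): α-rule — add \lnot ((T \lor P) \land \lnot Q), \lnot R.
        \lnot ((T \lor P) \land \lnot Q): β-rule — branch into \lnot (T \lor P)  //  \lnot \lnot Q.
          branch 1.1.1 (add \lnot (T \lor P)):
            \lnot (T \lor P): α-rule — add \lnot T, \lnot P.
            × closes — contains both P and \lnot P.
          branch 1.1.2 (add \lnot \lnot Q):
            ○ open, literals {P=1, Q=1, R=0, S=0}.
      branch 1.2 (add \lnot S):
        ○ open, literals {P=1, S=0}.
  branch 2 (add \lnot (P \to R)):
    \lnot (P \to R): α-rule — add P, \lnot R.
    ○ open, literals {P=1, R=0}.
1 branch closed, 3 open.
Each open branch fixes some atoms; the unmentioned ones are free. Counting distinct full assignments: branch {P=1, Q=1, R=0, S=0} (T) contributes 2 new; branch {P=1, S=0} (Q, R, T) contributes 6 new; branch {P=1, R=0} (Q, S, T) contributes 4 new. Total: 12.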